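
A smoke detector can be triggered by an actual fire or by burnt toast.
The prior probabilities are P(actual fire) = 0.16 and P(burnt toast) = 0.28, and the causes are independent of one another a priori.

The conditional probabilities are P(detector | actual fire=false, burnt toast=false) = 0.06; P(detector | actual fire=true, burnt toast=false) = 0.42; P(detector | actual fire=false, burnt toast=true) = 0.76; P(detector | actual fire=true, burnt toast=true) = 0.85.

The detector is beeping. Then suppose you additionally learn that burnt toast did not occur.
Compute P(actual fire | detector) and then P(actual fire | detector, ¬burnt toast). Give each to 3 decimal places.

P(actual fire | detector) ≈ 0.287; P(actual fire | detector, ¬burnt toast) ≈ 0.571

P(detector) = 0.06*0.84*0.72 + 0.76*0.84*0.28 + 0.42*0.16*0.72 + 0.85*0.16*0.28 = 0.036288 + 0.178752 + 0.048384 + 0.038080 = 0.301504
The actual fire-present share is 0.048384 + 0.038080 = 0.086464.
P(actual fire | detector) = 0.086464 / 0.301504 ≈ 0.287

Now also conditioning on burnt toast≠true:
Weight on actual fire=true, given the evidence: 0.42·0.16 = 0.067200
Normalizer over all consistent configurations: 0.06·0.84 + 0.42·0.16 = 0.117600
Posterior = 0.067200 / 0.117600 ≈ 0.571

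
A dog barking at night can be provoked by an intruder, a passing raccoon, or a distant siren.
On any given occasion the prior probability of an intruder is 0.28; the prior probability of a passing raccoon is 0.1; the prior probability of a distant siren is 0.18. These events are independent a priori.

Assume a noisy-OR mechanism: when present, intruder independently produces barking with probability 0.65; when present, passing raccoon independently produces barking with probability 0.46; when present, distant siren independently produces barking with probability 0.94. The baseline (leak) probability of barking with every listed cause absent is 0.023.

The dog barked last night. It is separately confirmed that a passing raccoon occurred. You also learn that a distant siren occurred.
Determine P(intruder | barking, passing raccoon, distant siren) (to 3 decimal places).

Under noisy-OR, P(barking | causes) = 1 − (1−0.023)·∏(1−qᵢ) over the active causes.
P(barking | passing raccoon, distant siren) = 0.968345×0.72 + 0.988921×0.28 = 0.697208 + 0.276898 = 0.974106
The intruder-present share is 0.988921×0.28 = 0.276898.
Hence the posterior is 0.276898/0.974106 ≈ 0.284.

P(intruder | barking, passing raccoon, distant siren) ≈ 0.284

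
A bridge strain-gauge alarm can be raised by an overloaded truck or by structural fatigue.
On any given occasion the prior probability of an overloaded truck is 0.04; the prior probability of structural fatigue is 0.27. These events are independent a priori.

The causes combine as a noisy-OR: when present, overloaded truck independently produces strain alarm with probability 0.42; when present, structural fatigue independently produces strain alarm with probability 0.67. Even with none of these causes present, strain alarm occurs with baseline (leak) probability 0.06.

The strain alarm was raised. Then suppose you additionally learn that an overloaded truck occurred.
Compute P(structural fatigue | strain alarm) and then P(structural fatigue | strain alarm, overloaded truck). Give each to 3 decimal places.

Under noisy-OR, P(strain alarm | causes) = 1 − (1−0.06)·∏(1−qᵢ) over the active causes.
Sum P(strain alarm|·) weighted by the priors over the 4 (overloaded truck, structural fatigue) configurations:
  P(strain alarm) = 0.06·0.96·0.73 + 0.6898·0.96·0.27 + 0.4548·0.04·0.73 + 0.820084·0.04·0.27
        = 0.042048 + 0.178796 + 0.013280 + 0.008857 = 0.242981
Keeping only the structural fatigue-present terms gives 0.187653, so
  P(structural fatigue | strain alarm) = 0.187653 / 0.242981 ≈ 0.772

Now also conditioning on overloaded truck=true:
P(strain alarm | overloaded truck) = 0.4548×0.73 + 0.820084×0.27 = 0.332004 + 0.221423 = 0.553427
The structural fatigue-present share is 0.820084×0.27 = 0.221423.
So P(structural fatigue | strain alarm, overloaded truck) = 0.221423/0.553427 ≈ 0.400.

P(structural fatigue | strain alarm) ≈ 0.772; P(structural fatigue | strain alarm, overloaded truck) ≈ 0.400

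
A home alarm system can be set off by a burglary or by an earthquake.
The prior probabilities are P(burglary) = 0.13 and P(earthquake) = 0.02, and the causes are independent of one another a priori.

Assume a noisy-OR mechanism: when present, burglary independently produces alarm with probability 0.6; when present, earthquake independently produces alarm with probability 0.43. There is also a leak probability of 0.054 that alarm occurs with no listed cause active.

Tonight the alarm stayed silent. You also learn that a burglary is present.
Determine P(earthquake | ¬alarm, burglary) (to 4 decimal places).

Under noisy-OR, P(alarm | causes) = 1 − (1−0.054)·∏(1−qᵢ) over the active causes.
Enumerate both values of earthquake and weight by the priors:
  P(¬alarm | burglary) = 0.3784·0.98 + 0.215688·0.02
        = 0.370832 + 0.004314 = 0.375146
Keeping only the earthquake-present terms gives 0.004314, so
  P(earthquake | ¬alarm, burglary) = 0.004314 / 0.375146 ≈ 0.0115

P(earthquake | ¬alarm, burglary) ≈ 0.0115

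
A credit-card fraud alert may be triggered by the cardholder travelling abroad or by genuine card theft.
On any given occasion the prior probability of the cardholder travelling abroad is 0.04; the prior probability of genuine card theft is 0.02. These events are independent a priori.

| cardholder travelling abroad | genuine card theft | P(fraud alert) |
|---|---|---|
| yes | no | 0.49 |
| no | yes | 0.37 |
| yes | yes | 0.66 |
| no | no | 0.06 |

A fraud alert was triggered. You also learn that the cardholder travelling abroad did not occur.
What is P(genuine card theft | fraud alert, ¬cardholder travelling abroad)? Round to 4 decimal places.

Sum P(fraud alert|·) weighted by the priors over both values of genuine card theft:
  P(fraud alert | ¬cardholder travelling abroad) = 0.06·0.98 + 0.37·0.02
        = 0.058800 + 0.007400 = 0.066200
Configurations with genuine card theft contribute 0.007400, so
  P(genuine card theft | fraud alert, ¬cardholder travelling abroad) = 0.007400 / 0.066200 ≈ 0.1118

P(genuine card theft | fraud alert, ¬cardholder travelling abroad) ≈ 0.1118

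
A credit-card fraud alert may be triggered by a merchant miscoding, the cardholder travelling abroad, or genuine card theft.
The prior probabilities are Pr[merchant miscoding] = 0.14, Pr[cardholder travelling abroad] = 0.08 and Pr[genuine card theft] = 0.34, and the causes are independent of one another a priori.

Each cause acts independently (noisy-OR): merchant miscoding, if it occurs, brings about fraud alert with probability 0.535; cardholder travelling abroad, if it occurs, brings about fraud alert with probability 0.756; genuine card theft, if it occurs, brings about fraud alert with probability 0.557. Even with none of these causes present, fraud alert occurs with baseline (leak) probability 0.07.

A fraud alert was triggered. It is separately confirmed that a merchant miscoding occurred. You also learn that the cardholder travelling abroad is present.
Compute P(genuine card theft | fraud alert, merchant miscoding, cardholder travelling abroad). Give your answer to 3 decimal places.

P(genuine card theft | fraud alert, merchant miscoding, cardholder travelling abroad) ≈ 0.354

Under noisy-OR, P(fraud alert | causes) = 1 − (1−0.07)·∏(1−qᵢ) over the active causes.
Numerator (weight on configurations with genuine card theft): 0.953256*0.34 = 0.324107
Normalizer over all consistent configurations: 0.894482*0.66 + 0.953256*0.34 = 0.914465
P(genuine card theft | fraud alert, merchant miscoding, cardholder travelling abroad) = 0.324107/0.914465 ≈ 0.354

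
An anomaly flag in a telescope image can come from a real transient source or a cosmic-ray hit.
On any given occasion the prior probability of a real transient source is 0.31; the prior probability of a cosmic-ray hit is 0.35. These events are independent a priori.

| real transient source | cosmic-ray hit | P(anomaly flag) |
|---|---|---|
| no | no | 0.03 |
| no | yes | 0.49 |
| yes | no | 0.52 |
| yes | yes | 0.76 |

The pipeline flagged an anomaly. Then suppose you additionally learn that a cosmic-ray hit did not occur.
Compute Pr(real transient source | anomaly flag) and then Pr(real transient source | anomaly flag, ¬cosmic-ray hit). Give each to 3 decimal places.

Pr(real transient source | anomaly flag) ≈ 0.587; Pr(real transient source | anomaly flag, ¬cosmic-ray hit) ≈ 0.886

P(anomaly flag) = 0.03·0.69·0.65 + 0.49·0.69·0.35 + 0.52·0.31·0.65 + 0.76·0.31·0.35 = 0.013455 + 0.118335 + 0.104780 + 0.082460 = 0.319030
Of this, 0.187240 comes from 0.104780 + 0.082460 (the real transient source=true cases).
P(real transient source | anomaly flag) = 0.187240 / 0.319030 ≈ 0.587

Now condition on the additional information:
By total probability over both values of real transient source:
  P(anomaly flag | ¬cosmic-ray hit) = 0.03*0.69 + 0.52*0.31
        = 0.020700 + 0.161200 = 0.181900
Configurations with real transient source contribute 0.161200, so
  P(real transient source | anomaly flag, ¬cosmic-ray hit) = 0.161200 / 0.181900 ≈ 0.886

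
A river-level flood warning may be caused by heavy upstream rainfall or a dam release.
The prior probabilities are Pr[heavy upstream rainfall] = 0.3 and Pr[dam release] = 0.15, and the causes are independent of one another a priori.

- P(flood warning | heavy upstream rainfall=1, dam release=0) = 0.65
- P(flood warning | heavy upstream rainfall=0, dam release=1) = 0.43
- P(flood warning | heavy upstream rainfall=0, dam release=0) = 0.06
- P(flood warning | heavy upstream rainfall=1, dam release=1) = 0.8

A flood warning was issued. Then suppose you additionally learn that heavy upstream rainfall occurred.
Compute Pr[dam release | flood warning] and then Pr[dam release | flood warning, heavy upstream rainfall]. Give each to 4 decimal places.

Enumerate the 4 (heavy upstream rainfall, dam release) configurations and weight by the priors:
  P(flood warning) = 0.06*0.7*0.85 + 0.43*0.7*0.15 + 0.65*0.3*0.85 + 0.8*0.3*0.15
        = 0.035700 + 0.045150 + 0.165750 + 0.036000 = 0.282600
Keeping only the dam release-present terms gives 0.081150, so
  P(dam release | flood warning) = 0.081150 / 0.282600 ≈ 0.2872

Now condition on the additional information:
By total probability over both values of dam release:
  P(flood warning | heavy upstream rainfall) = 0.65·0.85 + 0.8·0.15
        = 0.552500 + 0.120000 = 0.672500
Keeping only the dam release-present terms gives 0.120000, so
  P(dam release | flood warning, heavy upstream rainfall) = 0.120000 / 0.672500 ≈ 0.1784

Pr[dam release | flood warning] ≈ 0.2872; Pr[dam release | flood warning, heavy upstream rainfall] ≈ 0.1784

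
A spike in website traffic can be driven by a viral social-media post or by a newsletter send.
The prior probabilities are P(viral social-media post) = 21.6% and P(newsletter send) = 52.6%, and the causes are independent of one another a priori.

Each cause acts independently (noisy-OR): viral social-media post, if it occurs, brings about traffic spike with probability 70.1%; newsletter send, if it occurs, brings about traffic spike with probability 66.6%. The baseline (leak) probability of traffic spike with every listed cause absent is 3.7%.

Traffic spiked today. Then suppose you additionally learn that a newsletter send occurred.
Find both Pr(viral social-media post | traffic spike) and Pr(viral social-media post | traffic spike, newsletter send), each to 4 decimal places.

Under noisy-OR, P(traffic spike | causes) = 1 − (1−0.037)·∏(1−qᵢ) over the active causes.
Enumerate the 4 (viral social-media post, newsletter send) configurations and weight by the priors:
  P(traffic spike) = 0.037·0.784·0.474 + 0.678358·0.784·0.526 + 0.712063·0.216·0.474 + 0.903829·0.216·0.526
        = 0.013750 + 0.279744 + 0.072904 + 0.102689 = 0.469087
The terms with viral social-media post present sum to 0.175593, so
  P(viral social-media post | traffic spike) = 0.175593 / 0.469087 ≈ 0.3743

Now also conditioning on newsletter send=true:
Enumerate both values of viral social-media post and weight by the priors:
  P(traffic spike | newsletter send) = 0.678358·0.784 + 0.903829·0.216
        = 0.531833 + 0.195227 = 0.727060
Keeping only the viral social-media post-present terms gives 0.195227, so
  P(viral social-media post | traffic spike, newsletter send) = 0.195227 / 0.727060 ≈ 0.2685
This is intercausal reasoning (explaining away): once newsletter send accounts for the traffic spike, viral social-media post becomes less likely.

Pr(viral social-media post | traffic spike) ≈ 0.3743; Pr(viral social-media post | traffic spike, newsletter send) ≈ 0.2685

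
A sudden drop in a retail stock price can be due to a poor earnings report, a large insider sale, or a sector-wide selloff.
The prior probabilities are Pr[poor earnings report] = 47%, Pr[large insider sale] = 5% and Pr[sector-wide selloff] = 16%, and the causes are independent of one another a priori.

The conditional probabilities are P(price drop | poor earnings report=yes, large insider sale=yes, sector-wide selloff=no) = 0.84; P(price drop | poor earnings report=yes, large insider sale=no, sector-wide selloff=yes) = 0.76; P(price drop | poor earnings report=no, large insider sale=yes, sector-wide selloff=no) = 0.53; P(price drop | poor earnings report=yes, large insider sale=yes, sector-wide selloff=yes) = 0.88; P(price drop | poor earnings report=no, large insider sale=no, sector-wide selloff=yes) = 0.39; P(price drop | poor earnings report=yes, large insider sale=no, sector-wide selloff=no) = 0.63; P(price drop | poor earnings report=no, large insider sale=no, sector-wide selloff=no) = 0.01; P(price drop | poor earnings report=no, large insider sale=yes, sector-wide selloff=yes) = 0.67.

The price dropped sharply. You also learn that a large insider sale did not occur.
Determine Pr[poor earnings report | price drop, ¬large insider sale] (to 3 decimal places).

Pr[poor earnings report | price drop, ¬large insider sale] ≈ 0.891

P(price drop | ¬large insider sale) = 0.01×0.53×0.84 + 0.39×0.53×0.16 + 0.63×0.47×0.84 + 0.76×0.47×0.16 = 0.004452 + 0.033072 + 0.248724 + 0.057152 = 0.343400
Restricting to configurations with poor earnings report present: 0.248724 + 0.057152 = 0.305876.
P(poor earnings report | price drop, ¬large insider sale) = 0.305876 / 0.343400 ≈ 0.891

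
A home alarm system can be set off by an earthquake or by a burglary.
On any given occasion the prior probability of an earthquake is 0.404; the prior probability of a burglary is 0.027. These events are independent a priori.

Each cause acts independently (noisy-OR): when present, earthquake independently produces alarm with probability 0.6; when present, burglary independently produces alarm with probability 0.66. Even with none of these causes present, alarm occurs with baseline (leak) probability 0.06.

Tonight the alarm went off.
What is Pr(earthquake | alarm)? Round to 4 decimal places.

Under noisy-OR, P(alarm | causes) = 1 − (1−0.06)·∏(1−qᵢ) over the active causes.
Sum P(alarm|·) weighted by the priors over the 4 (earthquake, burglary) configurations:
  P(alarm) = 0.06*0.596*0.973 + 0.6804*0.596*0.027 + 0.624*0.404*0.973 + 0.87216*0.404*0.027
        = 0.034794 + 0.010949 + 0.245289 + 0.009514 = 0.300546
The terms with earthquake present sum to 0.254803, so
  P(earthquake | alarm) = 0.254803 / 0.300546 ≈ 0.8478

Pr(earthquake | alarm) ≈ 0.8478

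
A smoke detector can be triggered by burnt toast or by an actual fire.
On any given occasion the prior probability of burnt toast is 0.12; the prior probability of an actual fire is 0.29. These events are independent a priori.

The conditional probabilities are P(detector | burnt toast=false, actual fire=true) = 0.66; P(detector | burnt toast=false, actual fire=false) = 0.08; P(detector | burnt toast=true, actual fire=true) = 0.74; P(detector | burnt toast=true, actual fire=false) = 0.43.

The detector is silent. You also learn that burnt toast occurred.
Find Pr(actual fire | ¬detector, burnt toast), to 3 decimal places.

Pr(actual fire | ¬detector, burnt toast) ≈ 0.157

For the numerator, keep only actual fire=true terms: 0.26*0.29 = 0.075400
The normalizing constant is 0.57*0.71 + 0.26*0.29 = 0.480100
Posterior = 0.075400 / 0.480100 ≈ 0.157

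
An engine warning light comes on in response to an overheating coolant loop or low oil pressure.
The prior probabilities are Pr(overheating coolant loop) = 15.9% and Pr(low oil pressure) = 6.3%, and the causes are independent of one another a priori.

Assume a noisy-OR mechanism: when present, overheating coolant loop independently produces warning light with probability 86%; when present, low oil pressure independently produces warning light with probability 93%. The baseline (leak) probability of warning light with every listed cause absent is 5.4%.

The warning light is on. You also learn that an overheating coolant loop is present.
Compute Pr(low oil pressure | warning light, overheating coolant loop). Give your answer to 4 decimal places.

Under noisy-OR, P(warning light | causes) = 1 − (1−0.054)·∏(1−qᵢ) over the active causes.
P(warning light | overheating coolant loop) = 0.86756*0.937 + 0.990729*0.063 = 0.812904 + 0.062416 = 0.875320
Restricting to configurations with low oil pressure present: 0.990729*0.063 = 0.062416.
P(low oil pressure | warning light, overheating coolant loop) = 0.062416 / 0.875320 ≈ 0.0713

Pr(low oil pressure | warning light, overheating coolant loop) ≈ 0.0713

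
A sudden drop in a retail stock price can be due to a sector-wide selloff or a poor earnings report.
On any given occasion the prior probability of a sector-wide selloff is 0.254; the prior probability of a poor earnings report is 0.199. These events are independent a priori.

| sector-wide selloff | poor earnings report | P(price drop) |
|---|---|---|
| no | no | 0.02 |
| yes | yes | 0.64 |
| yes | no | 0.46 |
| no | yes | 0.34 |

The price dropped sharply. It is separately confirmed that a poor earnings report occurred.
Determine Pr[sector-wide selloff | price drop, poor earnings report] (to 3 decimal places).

P(price drop | poor earnings report) = 0.34·0.746 + 0.64·0.254 = 0.253640 + 0.162560 = 0.416200
Restricting to configurations with sector-wide selloff present: 0.64·0.254 = 0.162560.
Hence the posterior is 0.162560/0.416200 ≈ 0.391.

Pr[sector-wide selloff | price drop, poor earnings report] ≈ 0.391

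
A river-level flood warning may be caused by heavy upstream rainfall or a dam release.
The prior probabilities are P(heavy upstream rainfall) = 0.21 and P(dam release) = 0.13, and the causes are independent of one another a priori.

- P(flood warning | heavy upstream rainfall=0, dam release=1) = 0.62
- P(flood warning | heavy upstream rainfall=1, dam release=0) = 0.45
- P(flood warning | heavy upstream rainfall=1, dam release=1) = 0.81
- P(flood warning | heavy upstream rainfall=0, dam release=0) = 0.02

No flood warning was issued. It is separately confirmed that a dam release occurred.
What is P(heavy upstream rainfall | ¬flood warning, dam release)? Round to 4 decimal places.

P(heavy upstream rainfall | ¬flood warning, dam release) ≈ 0.1173

P(¬flood warning | dam release) = 0.38*0.79 + 0.19*0.21 = 0.300200 + 0.039900 = 0.340100
Restricting to configurations with heavy upstream rainfall present: 0.19*0.21 = 0.039900.
So P(heavy upstream rainfall | ¬flood warning, dam release) = 0.039900/0.340100 ≈ 0.1173.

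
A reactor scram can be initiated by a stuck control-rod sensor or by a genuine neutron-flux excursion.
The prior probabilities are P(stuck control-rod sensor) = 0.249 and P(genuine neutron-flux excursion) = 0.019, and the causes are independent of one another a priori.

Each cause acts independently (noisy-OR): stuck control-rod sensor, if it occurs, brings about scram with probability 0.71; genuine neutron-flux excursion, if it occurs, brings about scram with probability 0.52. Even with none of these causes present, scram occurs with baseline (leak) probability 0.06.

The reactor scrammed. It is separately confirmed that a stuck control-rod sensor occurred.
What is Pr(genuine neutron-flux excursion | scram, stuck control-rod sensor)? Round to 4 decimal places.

Under noisy-OR, P(scram | causes) = 1 − (1−0.06)·∏(1−qᵢ) over the active causes.
Numerator (weight on configurations with genuine neutron-flux excursion): 0.869152·0.019 = 0.016514
Normalizer over all consistent configurations: 0.7274·0.981 + 0.869152·0.019 = 0.730093
Posterior = 0.016514 / 0.730093 ≈ 0.0226

Pr(genuine neutron-flux excursion | scram, stuck control-rod sensor) ≈ 0.0226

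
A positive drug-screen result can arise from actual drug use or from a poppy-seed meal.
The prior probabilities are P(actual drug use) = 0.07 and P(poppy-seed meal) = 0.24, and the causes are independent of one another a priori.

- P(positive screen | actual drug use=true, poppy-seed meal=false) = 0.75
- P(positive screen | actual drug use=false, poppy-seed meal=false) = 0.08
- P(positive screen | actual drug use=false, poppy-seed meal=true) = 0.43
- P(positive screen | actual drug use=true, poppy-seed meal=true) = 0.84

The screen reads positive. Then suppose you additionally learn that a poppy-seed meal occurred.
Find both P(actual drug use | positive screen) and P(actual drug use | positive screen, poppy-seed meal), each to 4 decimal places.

P(positive screen) = 0.08·0.93·0.76 + 0.43·0.93·0.24 + 0.75·0.07·0.76 + 0.84·0.07·0.24 = 0.056544 + 0.095976 + 0.039900 + 0.014112 = 0.206532
The actual drug use-present share is 0.039900 + 0.014112 = 0.054012.
P(actual drug use | positive screen) = 0.054012 / 0.206532 ≈ 0.2615

Now condition on the additional information:
P(positive screen | poppy-seed meal) = 0.43·0.93 + 0.84·0.07 = 0.399900 + 0.058800 = 0.458700
Restricting to configurations with actual drug use present: 0.84·0.07 = 0.058800.
Hence the posterior is 0.058800/0.458700 ≈ 0.1282.

P(actual drug use | positive screen) ≈ 0.2615; P(actual drug use | positive screen, poppy-seed meal) ≈ 0.1282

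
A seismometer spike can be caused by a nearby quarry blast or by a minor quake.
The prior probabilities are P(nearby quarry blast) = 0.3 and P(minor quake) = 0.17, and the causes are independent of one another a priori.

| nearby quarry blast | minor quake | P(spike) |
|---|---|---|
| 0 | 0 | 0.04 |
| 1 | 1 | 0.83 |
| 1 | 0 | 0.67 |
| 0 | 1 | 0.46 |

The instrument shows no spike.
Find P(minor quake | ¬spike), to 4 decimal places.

Weight on minor quake=true, given the evidence: 0.064260 + 0.008670 = 0.072930
Normalizer over all consistent configurations: 0.96×0.7×0.83 + 0.54×0.7×0.17 + 0.33×0.3×0.83 + 0.17×0.3×0.17 = 0.712860
P(minor quake | ¬spike) = 0.072930/0.712860 ≈ 0.1023

P(minor quake | ¬spike) ≈ 0.1023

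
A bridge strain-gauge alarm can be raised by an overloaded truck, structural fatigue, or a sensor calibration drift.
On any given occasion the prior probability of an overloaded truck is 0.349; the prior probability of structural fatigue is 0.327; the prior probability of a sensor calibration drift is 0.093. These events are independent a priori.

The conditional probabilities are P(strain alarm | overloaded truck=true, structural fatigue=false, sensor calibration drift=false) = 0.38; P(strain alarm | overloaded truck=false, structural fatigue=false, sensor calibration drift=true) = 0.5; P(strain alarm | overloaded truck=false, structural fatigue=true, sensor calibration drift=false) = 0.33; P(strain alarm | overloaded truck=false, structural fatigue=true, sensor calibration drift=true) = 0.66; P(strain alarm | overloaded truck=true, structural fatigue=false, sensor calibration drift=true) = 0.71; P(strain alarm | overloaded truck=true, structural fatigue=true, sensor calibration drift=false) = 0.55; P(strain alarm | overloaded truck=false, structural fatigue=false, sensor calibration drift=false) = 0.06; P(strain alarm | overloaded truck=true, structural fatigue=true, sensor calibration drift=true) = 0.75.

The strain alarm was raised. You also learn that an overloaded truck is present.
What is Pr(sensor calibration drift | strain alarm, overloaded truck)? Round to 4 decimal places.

Numerator (weight on configurations with sensor calibration drift): 0.044438 + 0.022808 = 0.067246
The normalizing constant is 0.38·0.673·0.907 + 0.71·0.673·0.093 + 0.55·0.327·0.907 + 0.75·0.327·0.093 = 0.462326
Posterior = 0.067246 / 0.462326 ≈ 0.1455

Pr(sensor calibration drift | strain alarm, overloaded truck) ≈ 0.1455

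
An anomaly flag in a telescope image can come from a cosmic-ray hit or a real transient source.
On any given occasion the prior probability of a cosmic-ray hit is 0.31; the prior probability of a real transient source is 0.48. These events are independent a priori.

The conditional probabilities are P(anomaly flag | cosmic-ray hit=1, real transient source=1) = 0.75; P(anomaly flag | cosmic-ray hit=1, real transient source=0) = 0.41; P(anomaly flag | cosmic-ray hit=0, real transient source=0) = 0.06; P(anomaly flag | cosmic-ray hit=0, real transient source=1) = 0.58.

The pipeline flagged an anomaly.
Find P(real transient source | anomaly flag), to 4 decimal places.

P(real transient source | anomaly flag) ≈ 0.7761

Numerator (weight on configurations with real transient source): 0.192096 + 0.111600 = 0.303696
The normalizing constant is 0.06*0.69*0.52 + 0.58*0.69*0.48 + 0.41*0.31*0.52 + 0.75*0.31*0.48 = 0.391316
Posterior = 0.303696 / 0.391316 ≈ 0.7761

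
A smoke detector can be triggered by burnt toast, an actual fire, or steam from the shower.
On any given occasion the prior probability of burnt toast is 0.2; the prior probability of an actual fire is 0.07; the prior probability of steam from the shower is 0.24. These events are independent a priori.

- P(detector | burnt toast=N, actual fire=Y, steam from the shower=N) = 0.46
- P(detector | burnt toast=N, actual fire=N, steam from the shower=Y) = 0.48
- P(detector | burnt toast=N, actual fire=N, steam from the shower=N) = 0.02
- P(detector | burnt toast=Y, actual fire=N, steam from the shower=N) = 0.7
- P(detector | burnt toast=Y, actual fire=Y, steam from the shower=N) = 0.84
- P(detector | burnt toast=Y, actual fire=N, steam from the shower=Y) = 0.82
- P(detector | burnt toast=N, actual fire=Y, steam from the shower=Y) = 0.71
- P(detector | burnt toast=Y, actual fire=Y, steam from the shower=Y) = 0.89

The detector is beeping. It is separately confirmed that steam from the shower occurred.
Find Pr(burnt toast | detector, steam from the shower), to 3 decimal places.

Pr(burnt toast | detector, steam from the shower) ≈ 0.294

Numerator (weight on configurations with burnt toast): 0.152520 + 0.012460 = 0.164980
The normalizing constant is 0.48·0.8·0.93 + 0.71·0.8·0.07 + 0.82·0.2·0.93 + 0.89·0.2·0.07 = 0.561860
P(burnt toast | detector, steam from the shower) = 0.164980/0.561860 ≈ 0.294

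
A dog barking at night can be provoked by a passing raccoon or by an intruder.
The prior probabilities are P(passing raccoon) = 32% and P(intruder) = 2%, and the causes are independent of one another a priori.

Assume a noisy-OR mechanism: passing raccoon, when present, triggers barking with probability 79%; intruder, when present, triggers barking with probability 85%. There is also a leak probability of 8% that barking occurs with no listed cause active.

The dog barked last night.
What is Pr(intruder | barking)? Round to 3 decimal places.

Under noisy-OR, P(barking | causes) = 1 − (1−0.08)·∏(1−qᵢ) over the active causes.
P(barking) = 0.08*0.68*0.98 + 0.862*0.68*0.02 + 0.8068*0.32*0.98 + 0.97102*0.32*0.02 = 0.053312 + 0.011723 + 0.253012 + 0.006215 = 0.324262
The intruder-present share is 0.011723 + 0.006215 = 0.017938.
So P(intruder | barking) = 0.017938/0.324262 ≈ 0.055.

Pr(intruder | barking) ≈ 0.055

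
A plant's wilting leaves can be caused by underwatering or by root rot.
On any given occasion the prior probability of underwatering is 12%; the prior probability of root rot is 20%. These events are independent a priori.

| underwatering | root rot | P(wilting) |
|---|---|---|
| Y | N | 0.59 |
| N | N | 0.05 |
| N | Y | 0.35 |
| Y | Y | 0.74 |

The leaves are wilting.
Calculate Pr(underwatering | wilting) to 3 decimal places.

Weight on underwatering=true, given the evidence: 0.056640 + 0.017760 = 0.074400
Denominator P(wilting): 0.05×0.88×0.8 + 0.35×0.88×0.2 + 0.59×0.12×0.8 + 0.74×0.12×0.2 = 0.171200
Posterior = 0.074400 / 0.171200 ≈ 0.435

Pr(underwatering | wilting) ≈ 0.435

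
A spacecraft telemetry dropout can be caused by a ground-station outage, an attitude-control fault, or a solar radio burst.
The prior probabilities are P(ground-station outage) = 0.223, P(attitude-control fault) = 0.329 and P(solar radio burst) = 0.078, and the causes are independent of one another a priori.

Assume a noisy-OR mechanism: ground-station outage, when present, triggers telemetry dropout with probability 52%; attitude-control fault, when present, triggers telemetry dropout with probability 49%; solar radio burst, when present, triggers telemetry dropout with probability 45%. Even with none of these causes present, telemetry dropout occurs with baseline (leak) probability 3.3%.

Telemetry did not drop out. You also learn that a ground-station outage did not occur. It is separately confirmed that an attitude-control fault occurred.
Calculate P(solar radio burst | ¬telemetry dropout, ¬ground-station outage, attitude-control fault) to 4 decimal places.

P(solar radio burst | ¬telemetry dropout, ¬ground-station outage, attitude-control fault) ≈ 0.0445

Under noisy-OR, P(telemetry dropout | causes) = 1 − (1−0.033)·∏(1−qᵢ) over the active causes.
Sum P(¬telemetry dropout|·) weighted by the priors over both values of solar radio burst:
  P(¬telemetry dropout | ¬ground-station outage, attitude-control fault) = 0.49317*0.922 + 0.271243*0.078
        = 0.454703 + 0.021157 = 0.475860
Keeping only the solar radio burst-present terms gives 0.021157, so
  P(solar radio burst | ¬telemetry dropout, ¬ground-station outage, attitude-control fault) = 0.021157 / 0.475860 ≈ 0.0445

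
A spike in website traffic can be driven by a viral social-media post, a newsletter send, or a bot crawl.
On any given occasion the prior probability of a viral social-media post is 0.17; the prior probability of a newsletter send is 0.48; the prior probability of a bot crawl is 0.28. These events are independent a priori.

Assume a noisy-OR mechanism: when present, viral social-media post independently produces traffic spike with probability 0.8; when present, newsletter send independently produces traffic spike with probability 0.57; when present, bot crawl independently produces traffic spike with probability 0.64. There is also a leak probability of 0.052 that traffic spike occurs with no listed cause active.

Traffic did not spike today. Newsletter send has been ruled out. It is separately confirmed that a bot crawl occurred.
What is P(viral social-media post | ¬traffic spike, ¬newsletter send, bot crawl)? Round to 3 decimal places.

Under noisy-OR, P(traffic spike | causes) = 1 − (1−0.052)·∏(1−qᵢ) over the active causes.
Sum P(¬traffic spike|·) weighted by the priors over both values of viral social-media post:
  P(¬traffic spike | ¬newsletter send, bot crawl) = 0.34128·0.83 + 0.068256·0.17
        = 0.283262 + 0.011604 = 0.294866
Configurations with viral social-media post contribute 0.011604, so
  P(viral social-media post | ¬traffic spike, ¬newsletter send, bot crawl) = 0.011604 / 0.294866 ≈ 0.039

P(viral social-media post | ¬traffic spike, ¬newsletter send, bot crawl) ≈ 0.039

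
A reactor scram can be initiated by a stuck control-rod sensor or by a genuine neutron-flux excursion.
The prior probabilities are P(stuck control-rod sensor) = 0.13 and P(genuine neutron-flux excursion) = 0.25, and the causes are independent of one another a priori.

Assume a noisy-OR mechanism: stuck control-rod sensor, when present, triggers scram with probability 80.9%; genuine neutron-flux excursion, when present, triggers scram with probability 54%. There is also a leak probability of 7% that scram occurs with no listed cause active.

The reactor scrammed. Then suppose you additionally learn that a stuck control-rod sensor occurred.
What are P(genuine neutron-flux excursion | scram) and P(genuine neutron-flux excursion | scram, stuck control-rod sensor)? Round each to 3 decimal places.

P(genuine neutron-flux excursion | scram) ≈ 0.551; P(genuine neutron-flux excursion | scram, stuck control-rod sensor) ≈ 0.271

Under noisy-OR, P(scram | causes) = 1 − (1−0.07)·∏(1−qᵢ) over the active causes.
Numerator (weight on configurations with genuine neutron-flux excursion): 0.124454 + 0.029844 = 0.154298
The normalizing constant is 0.07·0.87·0.75 + 0.5722·0.87·0.25 + 0.82237·0.13·0.75 + 0.91829·0.13·0.25 = 0.280154
Posterior = 0.154298 / 0.280154 ≈ 0.551

Now condition on the additional information:
Weight on genuine neutron-flux excursion=true, given the evidence: 0.91829*0.25 = 0.229573
Denominator P(scram | stuck control-rod sensor): 0.82237*0.75 + 0.91829*0.25 = 0.846350
P(genuine neutron-flux excursion | scram, stuck control-rod sensor) = 0.229573/0.846350 ≈ 0.271
Conditioning on stuck control-rod sensor lowers the posterior on genuine neutron-flux excursion: the classic explaining-away effect in a common-effect structure.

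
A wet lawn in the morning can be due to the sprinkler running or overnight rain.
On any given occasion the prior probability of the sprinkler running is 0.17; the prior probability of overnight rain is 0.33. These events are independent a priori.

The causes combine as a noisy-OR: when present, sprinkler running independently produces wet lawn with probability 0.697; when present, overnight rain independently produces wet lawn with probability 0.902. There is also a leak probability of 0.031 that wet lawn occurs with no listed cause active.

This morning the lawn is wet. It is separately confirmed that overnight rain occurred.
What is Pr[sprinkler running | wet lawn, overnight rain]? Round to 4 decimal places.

Under noisy-OR, P(wet lawn | causes) = 1 − (1−0.031)·∏(1−qᵢ) over the active causes.
P(wet lawn | overnight rain) = 0.905038×0.83 + 0.971227×0.17 = 0.751182 + 0.165109 = 0.916291
Restricting to configurations with sprinkler running present: 0.971227×0.17 = 0.165109.
P(sprinkler running | wet lawn, overnight rain) = 0.165109 / 0.916291 ≈ 0.1802

Pr[sprinkler running | wet lawn, overnight rain] ≈ 0.1802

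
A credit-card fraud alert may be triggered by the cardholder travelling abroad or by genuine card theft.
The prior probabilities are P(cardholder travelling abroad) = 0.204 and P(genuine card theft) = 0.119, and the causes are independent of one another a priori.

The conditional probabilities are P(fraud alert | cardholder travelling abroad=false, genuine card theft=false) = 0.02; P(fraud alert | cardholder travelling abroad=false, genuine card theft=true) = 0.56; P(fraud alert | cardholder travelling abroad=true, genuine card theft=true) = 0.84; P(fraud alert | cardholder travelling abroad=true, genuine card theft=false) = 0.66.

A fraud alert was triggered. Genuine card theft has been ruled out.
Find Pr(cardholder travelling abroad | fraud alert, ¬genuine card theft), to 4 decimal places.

Weight on cardholder travelling abroad=true, given the evidence: 0.66*0.204 = 0.134640
Normalizer over all consistent configurations: 0.02*0.796 + 0.66*0.204 = 0.150560
P(cardholder travelling abroad | fraud alert, ¬genuine card theft) = 0.134640/0.150560 ≈ 0.8943

Pr(cardholder travelling abroad | fraud alert, ¬genuine card theft) ≈ 0.8943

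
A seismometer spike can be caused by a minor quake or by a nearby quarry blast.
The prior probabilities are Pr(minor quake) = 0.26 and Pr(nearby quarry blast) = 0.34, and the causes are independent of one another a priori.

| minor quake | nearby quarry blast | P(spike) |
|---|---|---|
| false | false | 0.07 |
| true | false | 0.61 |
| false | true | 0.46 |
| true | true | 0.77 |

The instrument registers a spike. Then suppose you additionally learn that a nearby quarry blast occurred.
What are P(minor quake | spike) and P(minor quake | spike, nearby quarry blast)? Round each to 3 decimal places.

P(spike) = 0.07*0.74*0.66 + 0.46*0.74*0.34 + 0.61*0.26*0.66 + 0.77*0.26*0.34 = 0.034188 + 0.115736 + 0.104676 + 0.068068 = 0.322668
Of this, 0.172744 comes from 0.104676 + 0.068068 (the minor quake=true cases).
Hence the posterior is 0.172744/0.322668 ≈ 0.535.

Now also conditioning on nearby quarry blast=true:
Weight on minor quake=true, given the evidence: 0.77*0.26 = 0.200200
The normalizing constant is 0.46*0.74 + 0.77*0.26 = 0.540600
P(minor quake | spike, nearby quarry blast) = 0.200200/0.540600 ≈ 0.370

P(minor quake | spike) ≈ 0.535; P(minor quake | spike, nearby quarry blast) ≈ 0.370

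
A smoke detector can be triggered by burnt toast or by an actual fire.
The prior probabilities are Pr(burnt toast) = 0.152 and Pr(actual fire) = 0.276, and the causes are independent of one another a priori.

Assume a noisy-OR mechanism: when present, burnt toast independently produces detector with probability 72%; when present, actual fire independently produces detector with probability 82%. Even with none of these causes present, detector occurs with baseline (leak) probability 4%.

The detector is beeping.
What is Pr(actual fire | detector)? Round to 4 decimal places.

Pr(actual fire | detector) ≈ 0.6898

Under noisy-OR, P(detector | causes) = 1 − (1−0.04)·∏(1−qᵢ) over the active causes.
For the numerator, keep only actual fire=true terms: 0.193605 + 0.039922 = 0.233527
Denominator P(detector): 0.04*0.848*0.724 + 0.8272*0.848*0.276 + 0.7312*0.152*0.724 + 0.951616*0.152*0.276 = 0.338552
P(actual fire | detector) = 0.233527/0.338552 ≈ 0.6898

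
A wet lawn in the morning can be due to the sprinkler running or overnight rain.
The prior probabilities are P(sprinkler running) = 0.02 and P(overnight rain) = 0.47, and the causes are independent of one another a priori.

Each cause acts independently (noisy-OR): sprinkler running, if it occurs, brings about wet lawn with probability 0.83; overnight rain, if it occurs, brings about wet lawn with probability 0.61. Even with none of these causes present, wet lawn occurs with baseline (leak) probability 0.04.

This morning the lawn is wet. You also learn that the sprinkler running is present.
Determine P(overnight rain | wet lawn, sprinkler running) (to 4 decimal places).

P(overnight rain | wet lawn, sprinkler running) ≈ 0.4981

Under noisy-OR, P(wet lawn | causes) = 1 − (1−0.04)·∏(1−qᵢ) over the active causes.
By total probability over both values of overnight rain:
  P(wet lawn | sprinkler running) = 0.8368×0.53 + 0.936352×0.47
        = 0.443504 + 0.440085 = 0.883589
Keeping only the overnight rain-present terms gives 0.440085, so
  P(overnight rain | wet lawn, sprinkler running) = 0.440085 / 0.883589 ≈ 0.4981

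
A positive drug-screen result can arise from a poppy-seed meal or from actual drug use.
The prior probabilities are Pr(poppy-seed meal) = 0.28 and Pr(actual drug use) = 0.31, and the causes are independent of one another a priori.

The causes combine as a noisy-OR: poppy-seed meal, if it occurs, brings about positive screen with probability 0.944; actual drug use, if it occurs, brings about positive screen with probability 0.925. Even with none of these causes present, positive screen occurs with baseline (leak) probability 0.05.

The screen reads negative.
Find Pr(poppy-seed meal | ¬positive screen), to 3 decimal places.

Pr(poppy-seed meal | ¬positive screen) ≈ 0.021

Under noisy-OR, P(positive screen | causes) = 1 − (1−0.05)·∏(1−qᵢ) over the active causes.
P(¬positive screen) = 0.95×0.72×0.69 + 0.07125×0.72×0.31 + 0.0532×0.28×0.69 + 0.00399×0.28×0.31 = 0.471960 + 0.015903 + 0.010278 + 0.000346 = 0.498487
The poppy-seed meal-present share is 0.010278 + 0.000346 = 0.010624.
Hence the posterior is 0.010624/0.498487 ≈ 0.021.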